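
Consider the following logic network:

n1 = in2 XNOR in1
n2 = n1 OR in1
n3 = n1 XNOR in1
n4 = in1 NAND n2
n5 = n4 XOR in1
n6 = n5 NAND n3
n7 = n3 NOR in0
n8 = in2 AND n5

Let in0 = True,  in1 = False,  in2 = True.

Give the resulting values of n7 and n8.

n1 = in2 XNOR in1 = True XNOR False = False
n2 = n1 OR in1 = False OR False = False
n3 = n1 XNOR in1 = False XNOR False = True
n4 = in1 NAND n2 = False NAND False = True
n5 = n4 XOR in1 = True XOR False = True
n7 = n3 NOR in0 = True NOR True = False
n8 = in2 AND n5 = True AND True = True

n7 = False, n8 = True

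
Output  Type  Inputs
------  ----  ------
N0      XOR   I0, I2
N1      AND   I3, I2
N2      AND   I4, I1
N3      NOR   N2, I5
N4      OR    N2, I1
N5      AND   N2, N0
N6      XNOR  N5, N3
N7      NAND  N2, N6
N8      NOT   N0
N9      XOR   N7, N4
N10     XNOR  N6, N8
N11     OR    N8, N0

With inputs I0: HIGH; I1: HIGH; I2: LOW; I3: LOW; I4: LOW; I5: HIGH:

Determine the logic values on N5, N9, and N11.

N5 = LOW, N9 = LOW, N11 = HIGH

N0 = I0 XOR I2 = HIGH XOR LOW = HIGH
N2 = I4 AND I1 = LOW AND HIGH = LOW
N3 = N2 NOR I5 = LOW NOR HIGH = LOW
N4 = N2 OR I1 = LOW OR HIGH = HIGH
N5 = N2 AND N0 = LOW AND HIGH = LOW
N6 = N5 XNOR N3 = LOW XNOR LOW = HIGH
N7 = N2 NAND N6 = LOW NAND HIGH = HIGH
N8 = NOT N0 = NOT HIGH = LOW
N9 = N7 XOR N4 = HIGH XOR HIGH = LOW
N11 = N8 OR N0 = LOW OR HIGH = HIGH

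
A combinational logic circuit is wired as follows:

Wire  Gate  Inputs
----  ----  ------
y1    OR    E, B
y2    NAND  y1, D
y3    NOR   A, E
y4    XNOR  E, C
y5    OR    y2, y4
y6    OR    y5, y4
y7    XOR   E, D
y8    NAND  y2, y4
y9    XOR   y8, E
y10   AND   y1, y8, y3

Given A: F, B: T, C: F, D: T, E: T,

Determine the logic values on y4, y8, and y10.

y1 = E OR B = T OR T = T
y2 = y1 NAND D = T NAND T = F
y3 = A NOR E = F NOR T = F
y4 = E XNOR C = T XNOR F = F
y8 = y2 NAND y4 = F NAND F = T
y10 = y1 AND y8 AND y3 = T AND T AND F = F

y4 = F; y8 = T; y10 = F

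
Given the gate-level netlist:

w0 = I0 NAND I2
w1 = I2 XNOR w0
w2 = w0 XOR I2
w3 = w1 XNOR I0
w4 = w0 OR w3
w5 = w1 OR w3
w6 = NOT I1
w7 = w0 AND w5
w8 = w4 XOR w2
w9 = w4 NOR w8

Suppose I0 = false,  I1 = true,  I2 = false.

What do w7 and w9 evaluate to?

w7 = true, w9 = false

w0 = I0 NAND I2 = false NAND false = true
w1 = I2 XNOR w0 = false XNOR true = false
w2 = w0 XOR I2 = true XOR false = true
w3 = w1 XNOR I0 = false XNOR false = true
w4 = w0 OR w3 = true OR true = true
w5 = w1 OR w3 = false OR true = true
w7 = w0 AND w5 = true AND true = true
w8 = w4 XOR w2 = true XOR true = false
w9 = w4 NOR w8 = true NOR false = false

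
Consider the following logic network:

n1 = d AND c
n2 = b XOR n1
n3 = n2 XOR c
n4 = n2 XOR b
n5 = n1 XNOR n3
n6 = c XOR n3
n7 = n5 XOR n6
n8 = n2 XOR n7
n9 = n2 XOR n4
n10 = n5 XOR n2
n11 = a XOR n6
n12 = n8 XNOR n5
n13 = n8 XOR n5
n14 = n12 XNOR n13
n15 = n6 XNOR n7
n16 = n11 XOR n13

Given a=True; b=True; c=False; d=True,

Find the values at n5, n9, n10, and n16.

n1 = d AND c = True AND False = False
n2 = b XOR n1 = True XOR False = True
n3 = n2 XOR c = True XOR False = True
n4 = n2 XOR b = True XOR True = False
n5 = n1 XNOR n3 = False XNOR True = False
n6 = c XOR n3 = False XOR True = True
n7 = n5 XOR n6 = False XOR True = True
n8 = n2 XOR n7 = True XOR True = False
n9 = n2 XOR n4 = True XOR False = True
n10 = n5 XOR n2 = False XOR True = True
n11 = a XOR n6 = True XOR True = False
n13 = n8 XOR n5 = False XOR False = False
n16 = n11 XOR n13 = False XOR False = False

n5 = False  n9 = True  n10 = True  n16 = False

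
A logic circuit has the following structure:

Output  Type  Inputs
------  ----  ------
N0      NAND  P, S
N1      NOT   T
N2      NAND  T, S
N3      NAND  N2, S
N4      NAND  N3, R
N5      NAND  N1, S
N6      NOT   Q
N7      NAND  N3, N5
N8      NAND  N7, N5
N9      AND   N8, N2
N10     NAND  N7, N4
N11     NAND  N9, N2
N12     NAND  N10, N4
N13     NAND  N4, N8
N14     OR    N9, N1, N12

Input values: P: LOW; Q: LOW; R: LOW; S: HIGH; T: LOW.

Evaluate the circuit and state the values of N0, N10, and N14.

N0 = HIGH, N10 = LOW, N14 = HIGH

N0 = P NAND S = LOW NAND HIGH = HIGH
N1 = NOT T = NOT LOW = HIGH
N2 = T NAND S = LOW NAND HIGH = HIGH
N3 = N2 NAND S = HIGH NAND HIGH = LOW
N4 = N3 NAND R = LOW NAND LOW = HIGH
N5 = N1 NAND S = HIGH NAND HIGH = LOW
N7 = N3 NAND N5 = LOW NAND LOW = HIGH
N8 = N7 NAND N5 = HIGH NAND LOW = HIGH
N9 = N8 AND N2 = HIGH AND HIGH = HIGH
N10 = N7 NAND N4 = HIGH NAND HIGH = LOW
N12 = N10 NAND N4 = LOW NAND HIGH = HIGH
N14 = N9 OR N1 OR N12 = HIGH OR HIGH OR HIGH = HIGH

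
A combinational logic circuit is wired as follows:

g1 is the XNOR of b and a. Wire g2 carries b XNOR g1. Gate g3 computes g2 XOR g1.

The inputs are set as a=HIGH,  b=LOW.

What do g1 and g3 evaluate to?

g1 = b XNOR a = LOW XNOR HIGH = LOW
g2 = b XNOR g1 = LOW XNOR LOW = HIGH
g3 = g2 XOR g1 = HIGH XOR LOW = HIGH

g1 = LOW; g3 = HIGH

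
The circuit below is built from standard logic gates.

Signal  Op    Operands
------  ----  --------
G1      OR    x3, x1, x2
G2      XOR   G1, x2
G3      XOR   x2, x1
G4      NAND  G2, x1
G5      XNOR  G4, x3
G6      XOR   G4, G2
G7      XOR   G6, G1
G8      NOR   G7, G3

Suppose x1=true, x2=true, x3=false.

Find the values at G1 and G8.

G1 = x3 OR x1 OR x2 = false OR true OR true = true
G2 = G1 XOR x2 = true XOR true = false
G3 = x2 XOR x1 = true XOR true = false
G4 = G2 NAND x1 = false NAND true = true
G6 = G4 XOR G2 = true XOR false = true
G7 = G6 XOR G1 = true XOR true = false
G8 = G7 NOR G3 = false NOR false = true

G1 = true; G8 = true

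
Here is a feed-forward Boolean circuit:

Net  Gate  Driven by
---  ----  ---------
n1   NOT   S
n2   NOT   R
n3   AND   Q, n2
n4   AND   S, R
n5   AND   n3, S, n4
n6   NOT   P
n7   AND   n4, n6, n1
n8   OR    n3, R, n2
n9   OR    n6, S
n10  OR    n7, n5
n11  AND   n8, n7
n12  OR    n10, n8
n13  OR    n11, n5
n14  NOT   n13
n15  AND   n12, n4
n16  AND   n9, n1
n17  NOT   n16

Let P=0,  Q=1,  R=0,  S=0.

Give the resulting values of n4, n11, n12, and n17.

n1 = NOT S = NOT 0 = 1
n2 = NOT R = NOT 0 = 1
n3 = Q AND n2 = 1 AND 1 = 1
n4 = S AND R = 0 AND 0 = 0
n5 = n3 AND S AND n4 = 1 AND 0 AND 0 = 0
n6 = NOT P = NOT 0 = 1
n7 = n4 AND n6 AND n1 = 0 AND 1 AND 1 = 0
n8 = n3 OR R OR n2 = 1 OR 0 OR 1 = 1
n9 = n6 OR S = 1 OR 0 = 1
n10 = n7 OR n5 = 0 OR 0 = 0
n11 = n8 AND n7 = 1 AND 0 = 0
n12 = n10 OR n8 = 0 OR 1 = 1
n16 = n9 AND n1 = 1 AND 1 = 1
n17 = NOT n16 = NOT 1 = 0

n4 = 0; n11 = 0; n12 = 1; n17 = 0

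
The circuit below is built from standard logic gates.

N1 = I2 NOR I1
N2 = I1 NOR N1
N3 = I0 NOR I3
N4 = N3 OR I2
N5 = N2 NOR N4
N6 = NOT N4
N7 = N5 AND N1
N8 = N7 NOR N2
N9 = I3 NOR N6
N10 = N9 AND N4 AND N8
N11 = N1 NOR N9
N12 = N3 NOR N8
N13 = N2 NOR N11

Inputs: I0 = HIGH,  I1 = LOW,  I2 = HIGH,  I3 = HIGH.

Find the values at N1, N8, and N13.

N1 = I2 NOR I1 = HIGH NOR LOW = LOW
N2 = I1 NOR N1 = LOW NOR LOW = HIGH
N3 = I0 NOR I3 = HIGH NOR HIGH = LOW
N4 = N3 OR I2 = LOW OR HIGH = HIGH
N5 = N2 NOR N4 = HIGH NOR HIGH = LOW
N6 = NOT N4 = NOT HIGH = LOW
N7 = N5 AND N1 = LOW AND LOW = LOW
N8 = N7 NOR N2 = LOW NOR HIGH = LOW
N9 = I3 NOR N6 = HIGH NOR LOW = LOW
N11 = N1 NOR N9 = LOW NOR LOW = HIGH
N13 = N2 NOR N11 = HIGH NOR HIGH = LOW

N1 = LOW; N8 = LOW; N13 = LOW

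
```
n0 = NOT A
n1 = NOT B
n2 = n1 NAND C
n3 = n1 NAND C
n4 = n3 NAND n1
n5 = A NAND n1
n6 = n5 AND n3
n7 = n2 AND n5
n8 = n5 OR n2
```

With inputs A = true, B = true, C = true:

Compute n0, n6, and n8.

n0 = false, n6 = true, n8 = true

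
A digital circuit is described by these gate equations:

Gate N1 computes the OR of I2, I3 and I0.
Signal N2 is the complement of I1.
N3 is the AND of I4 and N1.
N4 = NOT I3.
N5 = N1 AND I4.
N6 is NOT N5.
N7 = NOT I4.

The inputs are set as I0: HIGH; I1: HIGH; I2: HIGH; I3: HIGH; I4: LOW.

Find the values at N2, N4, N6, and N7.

N2 = LOW  N4 = LOW  N6 = HIGH  N7 = HIGH

N1 = I2 OR I3 OR I0 = HIGH OR HIGH OR HIGH = HIGH
N2 = NOT I1 = NOT HIGH = LOW
N4 = NOT I3 = NOT HIGH = LOW
N5 = N1 AND I4 = HIGH AND LOW = LOW
N6 = NOT N5 = NOT LOW = HIGH
N7 = NOT I4 = NOT LOW = HIGH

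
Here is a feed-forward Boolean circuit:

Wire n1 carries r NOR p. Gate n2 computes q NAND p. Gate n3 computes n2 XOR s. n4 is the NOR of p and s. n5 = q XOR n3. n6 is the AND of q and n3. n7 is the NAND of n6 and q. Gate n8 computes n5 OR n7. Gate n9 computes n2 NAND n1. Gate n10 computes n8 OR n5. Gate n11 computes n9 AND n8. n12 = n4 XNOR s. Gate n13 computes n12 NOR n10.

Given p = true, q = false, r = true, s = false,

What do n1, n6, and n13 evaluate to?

n1 = false; n6 = false; n13 = false

n1 = r NOR p = true NOR true = false
n2 = q NAND p = false NAND true = true
n3 = n2 XOR s = true XOR false = true
n4 = p NOR s = true NOR false = false
n5 = q XOR n3 = false XOR true = true
n6 = q AND n3 = false AND true = false
n7 = n6 NAND q = false NAND false = true
n8 = n5 OR n7 = true OR true = true
n10 = n8 OR n5 = true OR true = true
n12 = n4 XNOR s = false XNOR false = true
n13 = n12 NOR n10 = true NOR true = false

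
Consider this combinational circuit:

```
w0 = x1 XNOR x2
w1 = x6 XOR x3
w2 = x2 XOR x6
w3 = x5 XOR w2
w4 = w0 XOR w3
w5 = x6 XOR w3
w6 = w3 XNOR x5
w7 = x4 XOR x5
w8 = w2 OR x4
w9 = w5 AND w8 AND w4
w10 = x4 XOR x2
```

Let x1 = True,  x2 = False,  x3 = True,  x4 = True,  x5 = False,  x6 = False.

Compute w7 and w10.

w7 = x4 XOR x5 = True XOR False = True
w10 = x4 XOR x2 = True XOR False = True

w7 = True, w10 = True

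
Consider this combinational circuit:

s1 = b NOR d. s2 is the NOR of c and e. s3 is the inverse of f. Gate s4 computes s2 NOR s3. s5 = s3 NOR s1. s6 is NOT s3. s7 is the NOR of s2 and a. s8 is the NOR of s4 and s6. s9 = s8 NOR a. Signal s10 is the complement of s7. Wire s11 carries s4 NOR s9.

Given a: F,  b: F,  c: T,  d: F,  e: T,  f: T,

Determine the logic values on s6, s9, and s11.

s6 = T; s9 = T; s11 = F

s2 = c NOR e = T NOR T = F
s3 = NOT f = NOT T = F
s4 = s2 NOR s3 = F NOR F = T
s6 = NOT s3 = NOT F = T
s8 = s4 NOR s6 = T NOR T = F
s9 = s8 NOR a = F NOR F = T
s11 = s4 NOR s9 = T NOR T = F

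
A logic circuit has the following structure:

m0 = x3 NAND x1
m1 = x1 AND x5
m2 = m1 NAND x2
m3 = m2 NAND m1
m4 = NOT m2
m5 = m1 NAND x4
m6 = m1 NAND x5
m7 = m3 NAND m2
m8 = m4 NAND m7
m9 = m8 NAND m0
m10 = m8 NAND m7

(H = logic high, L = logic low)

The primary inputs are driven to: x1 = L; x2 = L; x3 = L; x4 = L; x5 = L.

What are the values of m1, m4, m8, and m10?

m1 = x1 AND x5 = L AND L = L
m2 = m1 NAND x2 = L NAND L = H
m3 = m2 NAND m1 = H NAND L = H
m4 = NOT m2 = NOT H = L
m7 = m3 NAND m2 = H NAND H = L
m8 = m4 NAND m7 = L NAND L = H
m10 = m8 NAND m7 = H NAND L = H

m1 = L, m4 = L, m8 = H, m10 = H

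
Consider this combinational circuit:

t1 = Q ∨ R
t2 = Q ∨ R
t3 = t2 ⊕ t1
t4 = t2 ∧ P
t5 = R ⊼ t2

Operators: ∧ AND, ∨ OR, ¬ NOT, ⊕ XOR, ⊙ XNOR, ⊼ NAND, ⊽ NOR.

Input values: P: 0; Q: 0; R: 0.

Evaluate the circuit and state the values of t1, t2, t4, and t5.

t1 = 0, t2 = 0, t4 = 0, t5 = 1

t1 = Q OR R = 0 OR 0 = 0
t2 = Q OR R = 0 OR 0 = 0
t4 = t2 AND P = 0 AND 0 = 0
t5 = R NAND t2 = 0 NAND 0 = 1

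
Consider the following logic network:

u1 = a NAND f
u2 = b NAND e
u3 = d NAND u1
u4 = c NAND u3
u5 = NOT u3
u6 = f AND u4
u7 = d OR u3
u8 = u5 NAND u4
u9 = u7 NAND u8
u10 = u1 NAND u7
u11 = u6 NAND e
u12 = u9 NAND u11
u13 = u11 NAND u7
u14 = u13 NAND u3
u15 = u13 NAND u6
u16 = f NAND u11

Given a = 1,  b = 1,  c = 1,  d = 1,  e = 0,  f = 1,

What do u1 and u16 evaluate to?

u1 = a NAND f = 1 NAND 1 = 0
u3 = d NAND u1 = 1 NAND 0 = 1
u4 = c NAND u3 = 1 NAND 1 = 0
u6 = f AND u4 = 1 AND 0 = 0
u11 = u6 NAND e = 0 NAND 0 = 1
u16 = f NAND u11 = 1 NAND 1 = 0

u1 = 0  u16 = 0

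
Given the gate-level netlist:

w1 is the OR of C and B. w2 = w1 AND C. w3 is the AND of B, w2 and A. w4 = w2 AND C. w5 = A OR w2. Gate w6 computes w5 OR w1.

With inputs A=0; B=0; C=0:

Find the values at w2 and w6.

w2 = 0; w6 = 0

w1 = C OR B = 0 OR 0 = 0
w2 = w1 AND C = 0 AND 0 = 0
w5 = A OR w2 = 0 OR 0 = 0
w6 = w5 OR w1 = 0 OR 0 = 0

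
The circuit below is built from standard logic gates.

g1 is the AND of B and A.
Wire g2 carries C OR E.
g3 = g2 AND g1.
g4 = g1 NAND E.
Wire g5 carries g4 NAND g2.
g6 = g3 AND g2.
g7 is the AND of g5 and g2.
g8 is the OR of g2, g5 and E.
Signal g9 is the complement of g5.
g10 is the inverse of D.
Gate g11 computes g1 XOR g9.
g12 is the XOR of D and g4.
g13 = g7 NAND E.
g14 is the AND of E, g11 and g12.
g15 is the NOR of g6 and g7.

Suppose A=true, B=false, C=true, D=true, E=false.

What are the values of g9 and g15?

g1 = B AND A = false AND true = false
g2 = C OR E = true OR false = true
g3 = g2 AND g1 = true AND false = false
g4 = g1 NAND E = false NAND false = true
g5 = g4 NAND g2 = true NAND true = false
g6 = g3 AND g2 = false AND true = false
g7 = g5 AND g2 = false AND true = false
g9 = NOT g5 = NOT false = true
g15 = g6 NOR g7 = false NOR false = true

g9 = true; g15 = true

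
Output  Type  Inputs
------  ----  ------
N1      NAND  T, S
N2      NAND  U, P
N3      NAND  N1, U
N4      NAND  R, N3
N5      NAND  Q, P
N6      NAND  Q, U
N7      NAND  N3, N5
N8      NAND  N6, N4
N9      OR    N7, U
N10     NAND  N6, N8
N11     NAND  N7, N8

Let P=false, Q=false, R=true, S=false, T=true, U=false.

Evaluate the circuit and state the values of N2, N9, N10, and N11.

N1 = T NAND S = true NAND false = true
N2 = U NAND P = false NAND false = true
N3 = N1 NAND U = true NAND false = true
N4 = R NAND N3 = true NAND true = false
N5 = Q NAND P = false NAND false = true
N6 = Q NAND U = false NAND false = true
N7 = N3 NAND N5 = true NAND true = false
N8 = N6 NAND N4 = true NAND false = true
N9 = N7 OR U = false OR false = false
N10 = N6 NAND N8 = true NAND true = false
N11 = N7 NAND N8 = false NAND true = true

N2 = true; N9 = false; N10 = false; N11 = true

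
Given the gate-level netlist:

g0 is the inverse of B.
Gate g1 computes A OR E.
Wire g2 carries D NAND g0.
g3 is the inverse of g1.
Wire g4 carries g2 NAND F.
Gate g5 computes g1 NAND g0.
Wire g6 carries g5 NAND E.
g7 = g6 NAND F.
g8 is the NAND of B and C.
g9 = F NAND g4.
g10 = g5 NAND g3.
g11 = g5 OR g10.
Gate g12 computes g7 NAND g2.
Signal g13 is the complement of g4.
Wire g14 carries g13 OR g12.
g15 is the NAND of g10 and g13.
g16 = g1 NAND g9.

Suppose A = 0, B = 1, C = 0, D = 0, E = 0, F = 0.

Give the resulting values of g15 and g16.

g15 = 1, g16 = 1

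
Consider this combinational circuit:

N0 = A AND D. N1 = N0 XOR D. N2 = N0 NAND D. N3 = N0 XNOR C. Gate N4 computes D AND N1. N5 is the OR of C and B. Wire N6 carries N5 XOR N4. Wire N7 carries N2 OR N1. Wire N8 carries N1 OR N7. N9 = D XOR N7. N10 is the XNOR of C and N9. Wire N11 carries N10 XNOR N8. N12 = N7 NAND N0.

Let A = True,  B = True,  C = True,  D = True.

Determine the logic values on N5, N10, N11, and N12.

N5 = True, N10 = True, N11 = False, N12 = True

N0 = A AND D = True AND True = True
N1 = N0 XOR D = True XOR True = False
N2 = N0 NAND D = True NAND True = False
N5 = C OR B = True OR True = True
N7 = N2 OR N1 = False OR False = False
N8 = N1 OR N7 = False OR False = False
N9 = D XOR N7 = True XOR False = True
N10 = C XNOR N9 = True XNOR True = True
N11 = N10 XNOR N8 = True XNOR False = False
N12 = N7 NAND N0 = False NAND True = True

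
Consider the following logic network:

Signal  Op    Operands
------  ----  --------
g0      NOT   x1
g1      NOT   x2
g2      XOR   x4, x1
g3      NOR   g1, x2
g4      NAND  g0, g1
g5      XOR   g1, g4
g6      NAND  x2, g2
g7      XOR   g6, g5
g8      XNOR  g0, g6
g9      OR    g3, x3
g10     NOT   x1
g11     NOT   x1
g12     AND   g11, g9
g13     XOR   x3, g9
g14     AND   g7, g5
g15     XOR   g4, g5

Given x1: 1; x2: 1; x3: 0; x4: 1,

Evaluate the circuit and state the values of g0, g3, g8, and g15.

g0 = 0; g3 = 0; g8 = 0; g15 = 0

g0 = NOT x1 = NOT 1 = 0
g1 = NOT x2 = NOT 1 = 0
g2 = x4 XOR x1 = 1 XOR 1 = 0
g3 = g1 NOR x2 = 0 NOR 1 = 0
g4 = g0 NAND g1 = 0 NAND 0 = 1
g5 = g1 XOR g4 = 0 XOR 1 = 1
g6 = x2 NAND g2 = 1 NAND 0 = 1
g8 = g0 XNOR g6 = 0 XNOR 1 = 0
g15 = g4 XOR g5 = 1 XOR 1 = 0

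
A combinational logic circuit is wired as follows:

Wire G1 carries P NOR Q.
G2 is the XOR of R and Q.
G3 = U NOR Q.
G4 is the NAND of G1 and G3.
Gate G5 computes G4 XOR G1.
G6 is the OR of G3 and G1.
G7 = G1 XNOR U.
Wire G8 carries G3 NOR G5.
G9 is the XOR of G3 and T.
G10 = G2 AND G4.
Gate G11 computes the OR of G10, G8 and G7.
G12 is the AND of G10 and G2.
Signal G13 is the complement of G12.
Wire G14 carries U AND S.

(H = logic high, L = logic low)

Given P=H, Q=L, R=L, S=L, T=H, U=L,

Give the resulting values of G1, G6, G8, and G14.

G1 = P NOR Q = H NOR L = L
G3 = U NOR Q = L NOR L = H
G4 = G1 NAND G3 = L NAND H = H
G5 = G4 XOR G1 = H XOR L = H
G6 = G3 OR G1 = H OR L = H
G8 = G3 NOR G5 = H NOR H = L
G14 = U AND S = L AND L = L

G1 = L; G6 = H; G8 = L; G14 = L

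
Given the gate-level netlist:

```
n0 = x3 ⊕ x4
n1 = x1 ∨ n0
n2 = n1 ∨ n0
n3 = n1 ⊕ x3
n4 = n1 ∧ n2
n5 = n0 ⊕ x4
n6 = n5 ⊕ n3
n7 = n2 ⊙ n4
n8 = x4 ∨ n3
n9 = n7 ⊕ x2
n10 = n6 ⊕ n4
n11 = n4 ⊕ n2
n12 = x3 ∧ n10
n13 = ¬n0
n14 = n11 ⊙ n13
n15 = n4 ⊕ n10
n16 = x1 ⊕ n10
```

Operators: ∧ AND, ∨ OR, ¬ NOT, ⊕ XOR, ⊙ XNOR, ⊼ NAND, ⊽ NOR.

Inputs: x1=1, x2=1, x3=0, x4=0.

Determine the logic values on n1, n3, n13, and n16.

n1 = 1; n3 = 1; n13 = 1; n16 = 1

n0 = x3 XOR x4 = 0 XOR 0 = 0
n1 = x1 OR n0 = 1 OR 0 = 1
n2 = n1 OR n0 = 1 OR 0 = 1
n3 = n1 XOR x3 = 1 XOR 0 = 1
n4 = n1 AND n2 = 1 AND 1 = 1
n5 = n0 XOR x4 = 0 XOR 0 = 0
n6 = n5 XOR n3 = 0 XOR 1 = 1
n10 = n6 XOR n4 = 1 XOR 1 = 0
n13 = NOT n0 = NOT 0 = 1
n16 = x1 XOR n10 = 1 XOR 0 = 1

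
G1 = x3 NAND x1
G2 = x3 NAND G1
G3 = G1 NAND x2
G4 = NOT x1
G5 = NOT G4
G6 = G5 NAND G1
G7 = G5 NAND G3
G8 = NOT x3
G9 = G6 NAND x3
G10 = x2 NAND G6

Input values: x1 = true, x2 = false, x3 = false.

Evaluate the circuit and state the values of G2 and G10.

G2 = true, G10 = true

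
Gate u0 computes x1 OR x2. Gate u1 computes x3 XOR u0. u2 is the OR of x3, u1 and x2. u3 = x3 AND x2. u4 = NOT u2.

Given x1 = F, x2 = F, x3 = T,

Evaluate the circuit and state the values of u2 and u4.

u2 = T, u4 = F

u0 = x1 OR x2 = F OR F = F
u1 = x3 XOR u0 = T XOR F = T
u2 = x3 OR u1 OR x2 = T OR T OR F = T
u4 = NOT u2 = NOT T = F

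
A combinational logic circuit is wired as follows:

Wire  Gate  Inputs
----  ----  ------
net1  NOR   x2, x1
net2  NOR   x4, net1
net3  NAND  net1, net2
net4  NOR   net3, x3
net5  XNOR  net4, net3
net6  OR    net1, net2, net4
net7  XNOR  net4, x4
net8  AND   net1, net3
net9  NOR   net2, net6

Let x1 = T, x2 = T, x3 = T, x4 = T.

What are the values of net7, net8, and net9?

net1 = x2 NOR x1 = T NOR T = F
net2 = x4 NOR net1 = T NOR F = F
net3 = net1 NAND net2 = F NAND F = T
net4 = net3 NOR x3 = T NOR T = F
net6 = net1 OR net2 OR net4 = F OR F OR F = F
net7 = net4 XNOR x4 = F XNOR T = F
net8 = net1 AND net3 = F AND T = F
net9 = net2 NOR net6 = F NOR F = T

net7 = F; net8 = F; net9 = T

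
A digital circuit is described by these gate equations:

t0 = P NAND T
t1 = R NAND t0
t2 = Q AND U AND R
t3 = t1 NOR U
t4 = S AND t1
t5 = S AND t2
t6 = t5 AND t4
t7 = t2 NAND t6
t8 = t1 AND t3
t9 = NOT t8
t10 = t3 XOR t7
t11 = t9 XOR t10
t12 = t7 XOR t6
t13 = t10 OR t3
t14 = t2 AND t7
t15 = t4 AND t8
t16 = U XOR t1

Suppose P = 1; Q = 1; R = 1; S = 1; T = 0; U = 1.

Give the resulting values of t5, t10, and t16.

t0 = P NAND T = 1 NAND 0 = 1
t1 = R NAND t0 = 1 NAND 1 = 0
t2 = Q AND U AND R = 1 AND 1 AND 1 = 1
t3 = t1 NOR U = 0 NOR 1 = 0
t4 = S AND t1 = 1 AND 0 = 0
t5 = S AND t2 = 1 AND 1 = 1
t6 = t5 AND t4 = 1 AND 0 = 0
t7 = t2 NAND t6 = 1 NAND 0 = 1
t10 = t3 XOR t7 = 0 XOR 1 = 1
t16 = U XOR t1 = 1 XOR 0 = 1

t5 = 1  t10 = 1  t16 = 1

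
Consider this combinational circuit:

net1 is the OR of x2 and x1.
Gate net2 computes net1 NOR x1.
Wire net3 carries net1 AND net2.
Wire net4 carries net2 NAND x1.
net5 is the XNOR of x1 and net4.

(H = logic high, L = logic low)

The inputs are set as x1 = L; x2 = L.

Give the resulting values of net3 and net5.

net3 = L, net5 = L

net1 = x2 OR x1 = L OR L = L
net2 = net1 NOR x1 = L NOR L = H
net3 = net1 AND net2 = L AND H = L
net4 = net2 NAND x1 = H NAND L = H
net5 = x1 XNOR net4 = L XNOR H = L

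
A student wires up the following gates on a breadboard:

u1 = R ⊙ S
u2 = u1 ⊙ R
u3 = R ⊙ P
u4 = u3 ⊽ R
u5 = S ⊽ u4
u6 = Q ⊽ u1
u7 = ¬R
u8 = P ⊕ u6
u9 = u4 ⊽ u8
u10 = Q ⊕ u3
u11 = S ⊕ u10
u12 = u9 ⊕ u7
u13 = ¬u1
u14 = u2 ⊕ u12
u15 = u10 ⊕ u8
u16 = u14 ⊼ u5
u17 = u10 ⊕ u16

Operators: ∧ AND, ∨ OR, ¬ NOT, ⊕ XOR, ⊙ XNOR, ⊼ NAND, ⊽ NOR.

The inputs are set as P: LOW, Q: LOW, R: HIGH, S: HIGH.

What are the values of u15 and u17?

u1 = R XNOR S = HIGH XNOR HIGH = HIGH
u2 = u1 XNOR R = HIGH XNOR HIGH = HIGH
u3 = R XNOR P = HIGH XNOR LOW = LOW
u4 = u3 NOR R = LOW NOR HIGH = LOW
u5 = S NOR u4 = HIGH NOR LOW = LOW
u6 = Q NOR u1 = LOW NOR HIGH = LOW
u7 = NOT R = NOT HIGH = LOW
u8 = P XOR u6 = LOW XOR LOW = LOW
u9 = u4 NOR u8 = LOW NOR LOW = HIGH
u10 = Q XOR u3 = LOW XOR LOW = LOW
u12 = u9 XOR u7 = HIGH XOR LOW = HIGH
u14 = u2 XOR u12 = HIGH XOR HIGH = LOW
u15 = u10 XOR u8 = LOW XOR LOW = LOW
u16 = u14 NAND u5 = LOW NAND LOW = HIGH
u17 = u10 XOR u16 = LOW XOR HIGH = HIGH

u15 = LOW  u17 = HIGH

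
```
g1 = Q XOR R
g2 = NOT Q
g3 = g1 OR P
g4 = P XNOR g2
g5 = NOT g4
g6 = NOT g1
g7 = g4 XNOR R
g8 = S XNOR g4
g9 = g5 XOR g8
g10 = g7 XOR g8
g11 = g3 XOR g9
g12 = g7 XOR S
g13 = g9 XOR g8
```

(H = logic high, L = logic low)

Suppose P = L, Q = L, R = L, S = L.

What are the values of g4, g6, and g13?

g1 = Q XOR R = L XOR L = L
g2 = NOT Q = NOT L = H
g4 = P XNOR g2 = L XNOR H = L
g5 = NOT g4 = NOT L = H
g6 = NOT g1 = NOT L = H
g8 = S XNOR g4 = L XNOR L = H
g9 = g5 XOR g8 = H XOR H = L
g13 = g9 XOR g8 = L XOR H = H

g4 = L, g6 = H, g13 = H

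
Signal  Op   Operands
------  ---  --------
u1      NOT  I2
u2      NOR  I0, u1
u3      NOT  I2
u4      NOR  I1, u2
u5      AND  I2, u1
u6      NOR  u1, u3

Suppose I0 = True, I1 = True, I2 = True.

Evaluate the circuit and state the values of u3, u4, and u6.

u3 = False  u4 = False  u6 = True

u1 = NOT I2 = NOT True = False
u2 = I0 NOR u1 = True NOR False = False
u3 = NOT I2 = NOT True = False
u4 = I1 NOR u2 = True NOR False = False
u6 = u1 NOR u3 = False NOR False = True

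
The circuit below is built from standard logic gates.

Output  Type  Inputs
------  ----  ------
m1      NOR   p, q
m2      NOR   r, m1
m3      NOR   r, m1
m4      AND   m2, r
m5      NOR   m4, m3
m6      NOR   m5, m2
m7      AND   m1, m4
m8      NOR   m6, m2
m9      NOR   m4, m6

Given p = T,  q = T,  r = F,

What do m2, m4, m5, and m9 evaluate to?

m2 = T  m4 = F  m5 = F  m9 = T

m1 = p NOR q = T NOR T = F
m2 = r NOR m1 = F NOR F = T
m3 = r NOR m1 = F NOR F = T
m4 = m2 AND r = T AND F = F
m5 = m4 NOR m3 = F NOR T = F
m6 = m5 NOR m2 = F NOR T = F
m9 = m4 NOR m6 = F NOR F = T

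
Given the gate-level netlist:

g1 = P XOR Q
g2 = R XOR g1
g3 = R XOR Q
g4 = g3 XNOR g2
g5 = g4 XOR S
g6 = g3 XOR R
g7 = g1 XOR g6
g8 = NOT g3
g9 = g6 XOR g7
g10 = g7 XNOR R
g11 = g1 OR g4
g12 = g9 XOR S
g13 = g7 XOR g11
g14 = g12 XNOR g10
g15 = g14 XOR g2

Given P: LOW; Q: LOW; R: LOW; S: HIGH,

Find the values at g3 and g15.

g3 = LOW; g15 = HIGH

g1 = P XOR Q = LOW XOR LOW = LOW
g2 = R XOR g1 = LOW XOR LOW = LOW
g3 = R XOR Q = LOW XOR LOW = LOW
g6 = g3 XOR R = LOW XOR LOW = LOW
g7 = g1 XOR g6 = LOW XOR LOW = LOW
g9 = g6 XOR g7 = LOW XOR LOW = LOW
g10 = g7 XNOR R = LOW XNOR LOW = HIGH
g12 = g9 XOR S = LOW XOR HIGH = HIGH
g14 = g12 XNOR g10 = HIGH XNOR HIGH = HIGH
g15 = g14 XOR g2 = HIGH XOR LOW = HIGH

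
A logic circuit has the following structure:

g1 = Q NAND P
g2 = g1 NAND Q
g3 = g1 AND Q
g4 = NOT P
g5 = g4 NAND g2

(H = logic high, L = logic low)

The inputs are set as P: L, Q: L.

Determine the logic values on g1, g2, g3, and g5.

g1 = H; g2 = H; g3 = L; g5 = L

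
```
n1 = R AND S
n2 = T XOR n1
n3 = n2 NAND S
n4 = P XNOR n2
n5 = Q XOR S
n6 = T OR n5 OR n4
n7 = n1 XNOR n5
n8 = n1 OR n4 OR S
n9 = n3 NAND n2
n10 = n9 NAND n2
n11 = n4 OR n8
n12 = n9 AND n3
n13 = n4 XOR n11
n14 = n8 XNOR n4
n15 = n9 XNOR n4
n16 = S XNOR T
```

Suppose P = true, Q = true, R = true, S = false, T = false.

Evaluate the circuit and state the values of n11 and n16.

n11 = false, n16 = true

n1 = R AND S = true AND false = false
n2 = T XOR n1 = false XOR false = false
n4 = P XNOR n2 = true XNOR false = false
n8 = n1 OR n4 OR S = false OR false OR false = false
n11 = n4 OR n8 = false OR false = false
n16 = S XNOR T = false XNOR false = true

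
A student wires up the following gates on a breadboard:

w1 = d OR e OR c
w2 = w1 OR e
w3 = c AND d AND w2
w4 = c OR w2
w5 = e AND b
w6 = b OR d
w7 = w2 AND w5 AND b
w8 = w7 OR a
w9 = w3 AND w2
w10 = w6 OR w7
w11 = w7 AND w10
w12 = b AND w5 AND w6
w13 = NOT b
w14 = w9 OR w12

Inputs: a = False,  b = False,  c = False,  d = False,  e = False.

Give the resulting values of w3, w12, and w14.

w1 = d OR e OR c = False OR False OR False = False
w2 = w1 OR e = False OR False = False
w3 = c AND d AND w2 = False AND False AND False = False
w5 = e AND b = False AND False = False
w6 = b OR d = False OR False = False
w9 = w3 AND w2 = False AND False = False
w12 = b AND w5 AND w6 = False AND False AND False = False
w14 = w9 OR w12 = False OR False = False

w3 = False  w12 = False  w14 = False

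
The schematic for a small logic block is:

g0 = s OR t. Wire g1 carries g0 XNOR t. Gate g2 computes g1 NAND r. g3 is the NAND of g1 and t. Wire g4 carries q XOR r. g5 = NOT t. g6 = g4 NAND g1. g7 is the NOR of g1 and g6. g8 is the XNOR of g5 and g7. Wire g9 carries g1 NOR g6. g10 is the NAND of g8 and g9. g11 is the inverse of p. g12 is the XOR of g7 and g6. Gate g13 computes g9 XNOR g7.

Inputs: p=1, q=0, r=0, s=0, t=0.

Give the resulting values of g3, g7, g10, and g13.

g0 = s OR t = 0 OR 0 = 0
g1 = g0 XNOR t = 0 XNOR 0 = 1
g3 = g1 NAND t = 1 NAND 0 = 1
g4 = q XOR r = 0 XOR 0 = 0
g5 = NOT t = NOT 0 = 1
g6 = g4 NAND g1 = 0 NAND 1 = 1
g7 = g1 NOR g6 = 1 NOR 1 = 0
g8 = g5 XNOR g7 = 1 XNOR 0 = 0
g9 = g1 NOR g6 = 1 NOR 1 = 0
g10 = g8 NAND g9 = 0 NAND 0 = 1
g13 = g9 XNOR g7 = 0 XNOR 0 = 1

g3 = 1; g7 = 0; g10 = 1; g13 = 1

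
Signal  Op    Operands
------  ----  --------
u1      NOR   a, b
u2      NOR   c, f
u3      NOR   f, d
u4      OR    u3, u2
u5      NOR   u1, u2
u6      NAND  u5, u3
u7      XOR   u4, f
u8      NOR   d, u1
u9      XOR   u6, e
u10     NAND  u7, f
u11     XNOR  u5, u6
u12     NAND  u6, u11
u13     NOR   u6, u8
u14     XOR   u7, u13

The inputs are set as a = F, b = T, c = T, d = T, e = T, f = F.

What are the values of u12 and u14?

u12 = F; u14 = F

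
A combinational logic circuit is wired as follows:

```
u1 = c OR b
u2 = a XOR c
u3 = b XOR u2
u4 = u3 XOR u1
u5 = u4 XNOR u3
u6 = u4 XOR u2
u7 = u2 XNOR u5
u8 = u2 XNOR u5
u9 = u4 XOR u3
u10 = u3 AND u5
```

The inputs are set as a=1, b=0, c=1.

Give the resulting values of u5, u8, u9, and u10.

u1 = c OR b = 1 OR 0 = 1
u2 = a XOR c = 1 XOR 1 = 0
u3 = b XOR u2 = 0 XOR 0 = 0
u4 = u3 XOR u1 = 0 XOR 1 = 1
u5 = u4 XNOR u3 = 1 XNOR 0 = 0
u8 = u2 XNOR u5 = 0 XNOR 0 = 1
u9 = u4 XOR u3 = 1 XOR 0 = 1
u10 = u3 AND u5 = 0 AND 0 = 0

u5 = 0  u8 = 1  u9 = 1  u10 = 0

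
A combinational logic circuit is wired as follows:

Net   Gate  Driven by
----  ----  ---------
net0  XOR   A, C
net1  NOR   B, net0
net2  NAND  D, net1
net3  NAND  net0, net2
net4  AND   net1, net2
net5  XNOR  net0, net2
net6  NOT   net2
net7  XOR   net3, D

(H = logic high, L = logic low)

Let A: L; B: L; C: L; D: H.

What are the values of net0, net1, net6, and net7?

net0 = A XOR C = L XOR L = L
net1 = B NOR net0 = L NOR L = H
net2 = D NAND net1 = H NAND H = L
net3 = net0 NAND net2 = L NAND L = H
net6 = NOT net2 = NOT L = H
net7 = net3 XOR D = H XOR H = L

net0 = L, net1 = H, net6 = H, net7 = L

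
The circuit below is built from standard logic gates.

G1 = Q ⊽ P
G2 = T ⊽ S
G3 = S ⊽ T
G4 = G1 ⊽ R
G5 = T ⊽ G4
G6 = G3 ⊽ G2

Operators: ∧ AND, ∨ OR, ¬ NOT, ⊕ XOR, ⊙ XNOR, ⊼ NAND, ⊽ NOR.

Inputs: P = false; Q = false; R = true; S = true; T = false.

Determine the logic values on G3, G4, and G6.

G3 = false, G4 = false, G6 = true

G1 = Q NOR P = false NOR false = true
G2 = T NOR S = false NOR true = false
G3 = S NOR T = true NOR false = false
G4 = G1 NOR R = true NOR true = false
G6 = G3 NOR G2 = false NOR false = true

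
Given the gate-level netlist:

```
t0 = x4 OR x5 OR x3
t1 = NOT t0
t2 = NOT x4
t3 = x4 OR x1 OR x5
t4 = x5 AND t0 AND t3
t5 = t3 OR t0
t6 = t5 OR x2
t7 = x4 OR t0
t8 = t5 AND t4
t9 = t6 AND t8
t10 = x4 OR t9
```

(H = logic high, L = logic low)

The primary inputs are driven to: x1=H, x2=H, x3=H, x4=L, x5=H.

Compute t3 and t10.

t0 = x4 OR x5 OR x3 = L OR H OR H = H
t3 = x4 OR x1 OR x5 = L OR H OR H = H
t4 = x5 AND t0 AND t3 = H AND H AND H = H
t5 = t3 OR t0 = H OR H = H
t6 = t5 OR x2 = H OR H = H
t8 = t5 AND t4 = H AND H = H
t9 = t6 AND t8 = H AND H = H
t10 = x4 OR t9 = L OR H = H

t3 = H  t10 = H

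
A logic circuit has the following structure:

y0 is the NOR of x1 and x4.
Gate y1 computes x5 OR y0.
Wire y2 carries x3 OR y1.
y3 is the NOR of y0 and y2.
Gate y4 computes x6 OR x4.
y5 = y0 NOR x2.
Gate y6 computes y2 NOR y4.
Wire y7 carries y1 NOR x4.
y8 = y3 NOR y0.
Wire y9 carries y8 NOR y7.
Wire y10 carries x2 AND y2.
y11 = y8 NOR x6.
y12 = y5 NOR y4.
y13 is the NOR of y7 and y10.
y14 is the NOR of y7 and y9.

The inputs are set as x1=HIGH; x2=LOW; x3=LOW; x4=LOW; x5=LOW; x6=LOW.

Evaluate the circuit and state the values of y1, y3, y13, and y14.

y1 = LOW, y3 = HIGH, y13 = LOW, y14 = LOW

y0 = x1 NOR x4 = HIGH NOR LOW = LOW
y1 = x5 OR y0 = LOW OR LOW = LOW
y2 = x3 OR y1 = LOW OR LOW = LOW
y3 = y0 NOR y2 = LOW NOR LOW = HIGH
y7 = y1 NOR x4 = LOW NOR LOW = HIGH
y8 = y3 NOR y0 = HIGH NOR LOW = LOW
y9 = y8 NOR y7 = LOW NOR HIGH = LOW
y10 = x2 AND y2 = LOW AND LOW = LOW
y13 = y7 NOR y10 = HIGH NOR LOW = LOW
y14 = y7 NOR y9 = HIGH NOR LOW = LOW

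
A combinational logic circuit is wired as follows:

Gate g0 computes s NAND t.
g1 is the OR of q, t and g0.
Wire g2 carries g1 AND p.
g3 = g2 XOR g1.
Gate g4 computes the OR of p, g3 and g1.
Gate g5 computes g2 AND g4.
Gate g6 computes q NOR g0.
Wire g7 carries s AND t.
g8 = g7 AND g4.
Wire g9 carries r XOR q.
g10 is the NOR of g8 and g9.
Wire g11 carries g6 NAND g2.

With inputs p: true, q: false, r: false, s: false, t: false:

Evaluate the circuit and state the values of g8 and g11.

g0 = s NAND t = false NAND false = true
g1 = q OR t OR g0 = false OR false OR true = true
g2 = g1 AND p = true AND true = true
g3 = g2 XOR g1 = true XOR true = false
g4 = p OR g3 OR g1 = true OR false OR true = true
g6 = q NOR g0 = false NOR true = false
g7 = s AND t = false AND false = false
g8 = g7 AND g4 = false AND true = false
g11 = g6 NAND g2 = false NAND true = true

g8 = false, g11 = true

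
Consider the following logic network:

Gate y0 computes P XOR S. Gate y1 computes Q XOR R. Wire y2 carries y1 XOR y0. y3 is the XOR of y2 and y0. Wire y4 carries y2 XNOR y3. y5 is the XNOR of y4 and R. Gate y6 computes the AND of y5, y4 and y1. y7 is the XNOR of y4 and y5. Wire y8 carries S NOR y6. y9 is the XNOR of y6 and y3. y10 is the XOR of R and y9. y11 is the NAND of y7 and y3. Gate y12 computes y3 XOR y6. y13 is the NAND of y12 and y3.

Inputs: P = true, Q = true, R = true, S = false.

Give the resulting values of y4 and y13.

y4 = false, y13 = true

y0 = P XOR S = true XOR false = true
y1 = Q XOR R = true XOR true = false
y2 = y1 XOR y0 = false XOR true = true
y3 = y2 XOR y0 = true XOR true = false
y4 = y2 XNOR y3 = true XNOR false = false
y5 = y4 XNOR R = false XNOR true = false
y6 = y5 AND y4 AND y1 = false AND false AND false = false
y12 = y3 XOR y6 = false XOR false = false
y13 = y12 NAND y3 = false NAND false = true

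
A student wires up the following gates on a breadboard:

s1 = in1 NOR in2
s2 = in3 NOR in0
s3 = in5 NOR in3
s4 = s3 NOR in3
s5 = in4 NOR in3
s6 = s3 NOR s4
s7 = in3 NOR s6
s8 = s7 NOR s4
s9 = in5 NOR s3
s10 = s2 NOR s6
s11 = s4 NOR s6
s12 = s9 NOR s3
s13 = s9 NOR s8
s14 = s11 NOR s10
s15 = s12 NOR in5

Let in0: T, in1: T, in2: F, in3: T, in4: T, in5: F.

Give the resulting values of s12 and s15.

s12 = F; s15 = T

s3 = in5 NOR in3 = F NOR T = F
s9 = in5 NOR s3 = F NOR F = T
s12 = s9 NOR s3 = T NOR F = F
s15 = s12 NOR in5 = F NOR F = T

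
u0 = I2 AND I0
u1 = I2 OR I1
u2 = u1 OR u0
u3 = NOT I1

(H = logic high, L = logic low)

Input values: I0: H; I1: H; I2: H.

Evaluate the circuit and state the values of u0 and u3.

u0 = H, u3 = L

u0 = I2 AND I0 = H AND H = H
u3 = NOT I1 = NOT H = L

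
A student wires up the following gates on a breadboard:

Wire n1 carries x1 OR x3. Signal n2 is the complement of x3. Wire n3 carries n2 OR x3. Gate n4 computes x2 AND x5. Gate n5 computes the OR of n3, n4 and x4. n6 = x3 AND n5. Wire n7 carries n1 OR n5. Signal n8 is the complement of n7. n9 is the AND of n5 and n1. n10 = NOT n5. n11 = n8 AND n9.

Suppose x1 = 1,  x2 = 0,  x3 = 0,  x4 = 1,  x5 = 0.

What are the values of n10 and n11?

n10 = 0, n11 = 0

n1 = x1 OR x3 = 1 OR 0 = 1
n2 = NOT x3 = NOT 0 = 1
n3 = n2 OR x3 = 1 OR 0 = 1
n4 = x2 AND x5 = 0 AND 0 = 0
n5 = n3 OR n4 OR x4 = 1 OR 0 OR 1 = 1
n7 = n1 OR n5 = 1 OR 1 = 1
n8 = NOT n7 = NOT 1 = 0
n9 = n5 AND n1 = 1 AND 1 = 1
n10 = NOT n5 = NOT 1 = 0
n11 = n8 AND n9 = 0 AND 1 = 0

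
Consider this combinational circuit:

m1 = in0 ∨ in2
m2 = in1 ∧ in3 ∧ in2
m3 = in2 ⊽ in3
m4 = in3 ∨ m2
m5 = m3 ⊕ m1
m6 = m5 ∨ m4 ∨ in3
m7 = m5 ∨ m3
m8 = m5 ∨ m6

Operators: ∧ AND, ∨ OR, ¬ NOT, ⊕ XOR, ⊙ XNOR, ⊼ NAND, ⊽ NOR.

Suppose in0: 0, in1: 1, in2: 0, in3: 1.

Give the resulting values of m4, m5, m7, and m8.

m4 = 1  m5 = 0  m7 = 0  m8 = 1

m1 = in0 OR in2 = 0 OR 0 = 0
m2 = in1 AND in3 AND in2 = 1 AND 1 AND 0 = 0
m3 = in2 NOR in3 = 0 NOR 1 = 0
m4 = in3 OR m2 = 1 OR 0 = 1
m5 = m3 XOR m1 = 0 XOR 0 = 0
m6 = m5 OR m4 OR in3 = 0 OR 1 OR 1 = 1
m7 = m5 OR m3 = 0 OR 0 = 0
m8 = m5 OR m6 = 0 OR 1 = 1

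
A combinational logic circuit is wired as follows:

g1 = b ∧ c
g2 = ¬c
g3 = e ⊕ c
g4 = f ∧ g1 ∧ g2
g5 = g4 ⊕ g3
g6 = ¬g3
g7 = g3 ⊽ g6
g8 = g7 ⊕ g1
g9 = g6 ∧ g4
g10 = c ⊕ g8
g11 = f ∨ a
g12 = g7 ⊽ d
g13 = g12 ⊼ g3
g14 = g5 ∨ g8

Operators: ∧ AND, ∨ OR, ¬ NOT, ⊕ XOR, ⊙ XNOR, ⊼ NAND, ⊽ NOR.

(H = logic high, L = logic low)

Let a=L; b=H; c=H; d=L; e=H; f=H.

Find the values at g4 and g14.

g1 = b AND c = H AND H = H
g2 = NOT c = NOT H = L
g3 = e XOR c = H XOR H = L
g4 = f AND g1 AND g2 = H AND H AND L = L
g5 = g4 XOR g3 = L XOR L = L
g6 = NOT g3 = NOT L = H
g7 = g3 NOR g6 = L NOR H = L
g8 = g7 XOR g1 = L XOR H = H
g14 = g5 OR g8 = L OR H = H

g4 = L, g14 = H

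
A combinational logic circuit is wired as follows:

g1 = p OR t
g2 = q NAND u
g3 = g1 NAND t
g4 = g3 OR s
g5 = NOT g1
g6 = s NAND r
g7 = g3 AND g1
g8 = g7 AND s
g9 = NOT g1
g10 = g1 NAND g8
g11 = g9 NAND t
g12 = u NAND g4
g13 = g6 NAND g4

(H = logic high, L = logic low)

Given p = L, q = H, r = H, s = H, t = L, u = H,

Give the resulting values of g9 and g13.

g9 = H; g13 = H

g1 = p OR t = L OR L = L
g3 = g1 NAND t = L NAND L = H
g4 = g3 OR s = H OR H = H
g6 = s NAND r = H NAND H = L
g9 = NOT g1 = NOT L = H
g13 = g6 NAND g4 = L NAND H = H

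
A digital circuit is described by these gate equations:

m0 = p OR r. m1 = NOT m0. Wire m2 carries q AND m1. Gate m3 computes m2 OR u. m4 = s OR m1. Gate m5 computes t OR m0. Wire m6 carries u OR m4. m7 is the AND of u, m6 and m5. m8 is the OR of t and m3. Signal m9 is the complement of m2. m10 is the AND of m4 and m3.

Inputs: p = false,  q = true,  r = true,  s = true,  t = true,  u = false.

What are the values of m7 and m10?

m0 = p OR r = false OR true = true
m1 = NOT m0 = NOT true = false
m2 = q AND m1 = true AND false = false
m3 = m2 OR u = false OR false = false
m4 = s OR m1 = true OR false = true
m5 = t OR m0 = true OR true = true
m6 = u OR m4 = false OR true = true
m7 = u AND m6 AND m5 = false AND true AND true = false
m10 = m4 AND m3 = true AND false = false

m7 = false  m10 = false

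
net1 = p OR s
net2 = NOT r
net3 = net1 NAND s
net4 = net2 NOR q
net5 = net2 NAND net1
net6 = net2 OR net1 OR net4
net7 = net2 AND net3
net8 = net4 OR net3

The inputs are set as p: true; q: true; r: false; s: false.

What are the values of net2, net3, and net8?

net2 = true, net3 = true, net8 = true

net1 = p OR s = true OR false = true
net2 = NOT r = NOT false = true
net3 = net1 NAND s = true NAND false = true
net4 = net2 NOR q = true NOR true = false
net8 = net4 OR net3 = false OR true = true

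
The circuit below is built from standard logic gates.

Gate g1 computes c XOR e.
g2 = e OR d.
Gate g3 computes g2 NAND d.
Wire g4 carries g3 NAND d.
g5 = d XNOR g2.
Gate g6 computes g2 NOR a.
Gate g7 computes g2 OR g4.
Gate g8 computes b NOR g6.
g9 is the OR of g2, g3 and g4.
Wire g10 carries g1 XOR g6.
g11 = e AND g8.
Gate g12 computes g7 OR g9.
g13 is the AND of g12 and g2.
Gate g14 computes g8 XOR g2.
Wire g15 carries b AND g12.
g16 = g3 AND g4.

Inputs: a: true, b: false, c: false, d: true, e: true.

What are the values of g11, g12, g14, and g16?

g2 = e OR d = true OR true = true
g3 = g2 NAND d = true NAND true = false
g4 = g3 NAND d = false NAND true = true
g6 = g2 NOR a = true NOR true = false
g7 = g2 OR g4 = true OR true = true
g8 = b NOR g6 = false NOR false = true
g9 = g2 OR g3 OR g4 = true OR false OR true = true
g11 = e AND g8 = true AND true = true
g12 = g7 OR g9 = true OR true = true
g14 = g8 XOR g2 = true XOR true = false
g16 = g3 AND g4 = false AND true = false

g11 = true, g12 = true, g14 = false, g16 = false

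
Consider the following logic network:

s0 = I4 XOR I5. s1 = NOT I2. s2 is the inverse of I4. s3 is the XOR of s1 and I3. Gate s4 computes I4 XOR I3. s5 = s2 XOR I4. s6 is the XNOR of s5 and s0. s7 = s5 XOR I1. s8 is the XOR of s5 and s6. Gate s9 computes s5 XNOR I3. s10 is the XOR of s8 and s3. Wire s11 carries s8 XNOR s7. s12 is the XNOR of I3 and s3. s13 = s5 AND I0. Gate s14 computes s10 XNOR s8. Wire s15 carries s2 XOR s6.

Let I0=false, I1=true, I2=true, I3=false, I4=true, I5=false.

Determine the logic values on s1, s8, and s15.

s1 = false, s8 = false, s15 = true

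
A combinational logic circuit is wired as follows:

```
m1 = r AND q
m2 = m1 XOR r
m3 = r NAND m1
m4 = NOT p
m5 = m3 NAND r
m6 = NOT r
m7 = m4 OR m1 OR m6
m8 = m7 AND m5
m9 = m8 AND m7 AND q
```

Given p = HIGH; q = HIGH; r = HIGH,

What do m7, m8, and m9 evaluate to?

m1 = r AND q = HIGH AND HIGH = HIGH
m3 = r NAND m1 = HIGH NAND HIGH = LOW
m4 = NOT p = NOT HIGH = LOW
m5 = m3 NAND r = LOW NAND HIGH = HIGH
m6 = NOT r = NOT HIGH = LOW
m7 = m4 OR m1 OR m6 = LOW OR HIGH OR LOW = HIGH
m8 = m7 AND m5 = HIGH AND HIGH = HIGH
m9 = m8 AND m7 AND q = HIGH AND HIGH AND HIGH = HIGH

m7 = HIGH, m8 = HIGH, m9 = HIGH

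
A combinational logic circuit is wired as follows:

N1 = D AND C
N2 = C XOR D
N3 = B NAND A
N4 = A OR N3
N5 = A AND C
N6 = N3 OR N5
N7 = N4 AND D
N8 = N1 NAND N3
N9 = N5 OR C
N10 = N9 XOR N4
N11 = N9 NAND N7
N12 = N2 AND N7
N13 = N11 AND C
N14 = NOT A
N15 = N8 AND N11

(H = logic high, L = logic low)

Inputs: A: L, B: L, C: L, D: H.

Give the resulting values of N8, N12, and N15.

N8 = H; N12 = H; N15 = H

N1 = D AND C = H AND L = L
N2 = C XOR D = L XOR H = H
N3 = B NAND A = L NAND L = H
N4 = A OR N3 = L OR H = H
N5 = A AND C = L AND L = L
N7 = N4 AND D = H AND H = H
N8 = N1 NAND N3 = L NAND H = H
N9 = N5 OR C = L OR L = L
N11 = N9 NAND N7 = L NAND H = H
N12 = N2 AND N7 = H AND H = H
N15 = N8 AND N11 = H AND H = H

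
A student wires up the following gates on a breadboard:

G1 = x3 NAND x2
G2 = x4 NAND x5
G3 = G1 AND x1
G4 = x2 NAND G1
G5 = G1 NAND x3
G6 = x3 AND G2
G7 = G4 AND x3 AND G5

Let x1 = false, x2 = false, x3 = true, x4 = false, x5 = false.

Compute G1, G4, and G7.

G1 = x3 NAND x2 = true NAND false = true
G4 = x2 NAND G1 = false NAND true = true
G5 = G1 NAND x3 = true NAND true = false
G7 = G4 AND x3 AND G5 = true AND true AND false = false

G1 = true, G4 = true, G7 = false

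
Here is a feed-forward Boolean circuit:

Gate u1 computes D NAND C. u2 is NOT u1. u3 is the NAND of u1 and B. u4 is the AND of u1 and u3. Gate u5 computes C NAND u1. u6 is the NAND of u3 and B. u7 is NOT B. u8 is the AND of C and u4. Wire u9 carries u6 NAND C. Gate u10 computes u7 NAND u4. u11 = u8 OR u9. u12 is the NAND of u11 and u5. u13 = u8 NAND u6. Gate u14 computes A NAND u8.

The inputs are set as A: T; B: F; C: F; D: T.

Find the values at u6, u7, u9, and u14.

u1 = D NAND C = T NAND F = T
u3 = u1 NAND B = T NAND F = T
u4 = u1 AND u3 = T AND T = T
u6 = u3 NAND B = T NAND F = T
u7 = NOT B = NOT F = T
u8 = C AND u4 = F AND T = F
u9 = u6 NAND C = T NAND F = T
u14 = A NAND u8 = T NAND F = T

u6 = T, u7 = T, u9 = T, u14 = T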